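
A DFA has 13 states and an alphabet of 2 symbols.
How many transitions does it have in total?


Each state has exactly one transition per symbol.
13 * 2 = 26

26


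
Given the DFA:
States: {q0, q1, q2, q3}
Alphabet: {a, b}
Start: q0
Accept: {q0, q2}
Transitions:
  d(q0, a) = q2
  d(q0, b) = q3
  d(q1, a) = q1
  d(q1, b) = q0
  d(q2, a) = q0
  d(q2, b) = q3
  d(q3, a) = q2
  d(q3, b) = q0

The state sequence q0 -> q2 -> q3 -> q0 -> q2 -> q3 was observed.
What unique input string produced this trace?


Trace back each transition to find the symbol:
  q0 --[a]--> q2
  q2 --[b]--> q3
  q3 --[b]--> q0
  q0 --[a]--> q2
  q2 --[b]--> q3

"abbab"


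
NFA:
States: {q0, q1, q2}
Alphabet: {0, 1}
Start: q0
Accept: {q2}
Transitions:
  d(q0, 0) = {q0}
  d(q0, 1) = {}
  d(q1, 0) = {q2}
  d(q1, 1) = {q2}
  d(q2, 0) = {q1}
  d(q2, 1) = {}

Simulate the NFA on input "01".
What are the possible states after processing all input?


Start: {q0}
  --0--> {q0}
  --1--> {}

{} (empty set, no valid transitions)


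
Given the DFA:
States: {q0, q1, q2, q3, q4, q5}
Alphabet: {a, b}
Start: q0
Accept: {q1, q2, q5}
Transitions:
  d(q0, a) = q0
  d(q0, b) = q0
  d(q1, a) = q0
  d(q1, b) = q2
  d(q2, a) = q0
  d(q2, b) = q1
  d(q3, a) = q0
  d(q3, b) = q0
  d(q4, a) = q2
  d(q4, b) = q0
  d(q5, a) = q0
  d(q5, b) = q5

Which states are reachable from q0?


BFS from q0:
  layer 0: {q0}

{q0}


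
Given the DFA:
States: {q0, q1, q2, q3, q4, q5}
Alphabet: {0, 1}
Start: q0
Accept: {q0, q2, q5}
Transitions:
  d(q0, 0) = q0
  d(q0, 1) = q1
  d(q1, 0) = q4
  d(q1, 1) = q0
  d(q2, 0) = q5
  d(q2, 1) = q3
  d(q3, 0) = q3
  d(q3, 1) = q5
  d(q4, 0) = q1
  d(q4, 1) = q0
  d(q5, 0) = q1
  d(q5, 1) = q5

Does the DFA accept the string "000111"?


Trace: q0 -> q0 -> q0 -> q0 -> q1 -> q0 -> q1
Final state: q1
Accept states: {q0, q2, q5}

No, rejected (final state q1 is not an accept state)


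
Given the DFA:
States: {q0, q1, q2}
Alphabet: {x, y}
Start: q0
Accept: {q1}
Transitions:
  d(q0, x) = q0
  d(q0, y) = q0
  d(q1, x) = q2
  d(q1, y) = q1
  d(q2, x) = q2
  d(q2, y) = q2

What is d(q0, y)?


Looking up transition d(q0, y)

q0


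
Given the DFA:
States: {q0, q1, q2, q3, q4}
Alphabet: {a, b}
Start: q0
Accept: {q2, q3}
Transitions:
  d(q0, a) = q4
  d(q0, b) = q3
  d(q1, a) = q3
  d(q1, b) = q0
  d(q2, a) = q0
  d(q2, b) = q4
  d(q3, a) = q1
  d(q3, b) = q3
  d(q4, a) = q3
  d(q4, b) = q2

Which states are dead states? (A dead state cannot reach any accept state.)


Forward reachability from each state:
  q0 -> reaches accept state q2 (live)
  q1 -> reaches accept state q2 (live)
  q2 -> reaches accept state q2 (live)
  q3 -> reaches accept state q2 (live)
  q4 -> reaches accept state q2 (live)

None (all states can reach an accept state)


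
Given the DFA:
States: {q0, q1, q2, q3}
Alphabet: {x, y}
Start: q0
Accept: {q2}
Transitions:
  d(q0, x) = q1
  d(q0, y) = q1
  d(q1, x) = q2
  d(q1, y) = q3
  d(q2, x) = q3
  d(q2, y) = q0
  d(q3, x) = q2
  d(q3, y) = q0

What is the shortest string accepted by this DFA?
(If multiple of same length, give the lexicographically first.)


BFS by string length (lex-first path to each state shown):
  len 0: q0<-""
  len 1: q1<-"x"
  len 2: q2<-"xx", q3<-"xy"
Found accept state at length 2.

"xx"


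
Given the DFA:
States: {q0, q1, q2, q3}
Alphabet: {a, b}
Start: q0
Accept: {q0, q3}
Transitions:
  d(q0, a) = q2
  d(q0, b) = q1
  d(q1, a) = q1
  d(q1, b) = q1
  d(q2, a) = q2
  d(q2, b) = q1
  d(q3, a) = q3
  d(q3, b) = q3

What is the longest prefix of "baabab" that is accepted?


Run the DFA, marking each prefix where the state is accepting:
  "" -> q0 [accept]
  "b" -> q1 [reject]
  "ba" -> q1 [reject]
  "baa" -> q1 [reject]
  "baab" -> q1 [reject]
  "baaba" -> q1 [reject]
  "baabab" -> q1 [reject]

""


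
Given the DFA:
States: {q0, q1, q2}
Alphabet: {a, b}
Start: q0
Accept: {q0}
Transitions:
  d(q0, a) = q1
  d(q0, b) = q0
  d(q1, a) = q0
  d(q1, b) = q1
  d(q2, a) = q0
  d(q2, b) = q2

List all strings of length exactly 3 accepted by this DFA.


All strings of length 3: 8 total
Accepted: 4

"aab", "aba", "baa", "bbb"


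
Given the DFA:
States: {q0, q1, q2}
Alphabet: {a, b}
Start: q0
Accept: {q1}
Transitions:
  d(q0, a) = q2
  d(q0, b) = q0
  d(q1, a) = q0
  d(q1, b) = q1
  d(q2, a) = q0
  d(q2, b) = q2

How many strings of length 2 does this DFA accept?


Enumerating all length-2 strings:
  "aa" -> q0 [reject]
  "ab" -> q2 [reject]
  "ba" -> q2 [reject]
  "bb" -> q0 [reject]

0 out of 4


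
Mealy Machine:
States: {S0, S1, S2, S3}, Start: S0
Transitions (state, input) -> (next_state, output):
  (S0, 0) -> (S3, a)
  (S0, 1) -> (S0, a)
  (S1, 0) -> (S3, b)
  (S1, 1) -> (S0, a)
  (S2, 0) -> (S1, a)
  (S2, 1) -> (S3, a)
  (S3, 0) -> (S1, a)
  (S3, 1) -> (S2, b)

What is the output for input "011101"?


Step-by-step:
  (S0, 0) -> (S3, a)
  (S3, 1) -> (S2, b)
  (S2, 1) -> (S3, a)
  (S3, 1) -> (S2, b)
  (S2, 0) -> (S1, a)
  (S1, 1) -> (S0, a)

"ababaa"


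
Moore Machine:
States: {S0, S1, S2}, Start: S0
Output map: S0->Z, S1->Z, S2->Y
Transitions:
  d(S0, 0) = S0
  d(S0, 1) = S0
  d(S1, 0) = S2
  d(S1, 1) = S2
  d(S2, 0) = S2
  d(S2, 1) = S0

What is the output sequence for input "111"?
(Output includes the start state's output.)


Start: S0 (output Z)
  --1--> S0 (output Z)
  --1--> S0 (output Z)
  --1--> S0 (output Z)

"ZZZZ"


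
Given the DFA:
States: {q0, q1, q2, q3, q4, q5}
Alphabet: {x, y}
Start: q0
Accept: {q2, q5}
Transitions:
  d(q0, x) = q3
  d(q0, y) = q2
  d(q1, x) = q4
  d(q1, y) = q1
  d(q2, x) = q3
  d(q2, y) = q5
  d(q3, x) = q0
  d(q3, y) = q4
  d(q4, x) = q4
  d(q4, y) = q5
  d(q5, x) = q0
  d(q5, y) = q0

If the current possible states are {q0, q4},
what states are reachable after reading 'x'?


Apply transition on 'x' from each current state:
  d(q0, x) = q3
  d(q4, x) = q4

{q3, q4}


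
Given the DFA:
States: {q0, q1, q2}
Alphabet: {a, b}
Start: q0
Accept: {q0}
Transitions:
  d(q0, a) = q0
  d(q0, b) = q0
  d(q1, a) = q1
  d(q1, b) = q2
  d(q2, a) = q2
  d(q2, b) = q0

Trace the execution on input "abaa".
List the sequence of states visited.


Input: abaa
d(q0, a) = q0
d(q0, b) = q0
d(q0, a) = q0
d(q0, a) = q0


q0 -> q0 -> q0 -> q0 -> q0


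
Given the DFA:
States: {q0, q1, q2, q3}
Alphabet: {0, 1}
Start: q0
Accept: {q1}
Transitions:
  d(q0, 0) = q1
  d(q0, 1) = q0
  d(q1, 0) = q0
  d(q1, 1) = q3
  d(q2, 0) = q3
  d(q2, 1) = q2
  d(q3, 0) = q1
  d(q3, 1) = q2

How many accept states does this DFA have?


Accept states listed: {q1}
Counting: q1(1)

1


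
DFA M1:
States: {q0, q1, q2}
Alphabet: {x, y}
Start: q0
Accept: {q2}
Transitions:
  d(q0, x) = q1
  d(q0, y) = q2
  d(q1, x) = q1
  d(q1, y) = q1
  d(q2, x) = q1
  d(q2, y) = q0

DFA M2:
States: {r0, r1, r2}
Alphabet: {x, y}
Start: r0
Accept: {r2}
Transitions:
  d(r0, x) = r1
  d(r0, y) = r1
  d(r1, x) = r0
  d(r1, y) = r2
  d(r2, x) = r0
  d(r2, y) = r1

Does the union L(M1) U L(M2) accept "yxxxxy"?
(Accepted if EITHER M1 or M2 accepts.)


M1: final=q1 accepted=False
M2: final=r2 accepted=True

Yes, union accepts


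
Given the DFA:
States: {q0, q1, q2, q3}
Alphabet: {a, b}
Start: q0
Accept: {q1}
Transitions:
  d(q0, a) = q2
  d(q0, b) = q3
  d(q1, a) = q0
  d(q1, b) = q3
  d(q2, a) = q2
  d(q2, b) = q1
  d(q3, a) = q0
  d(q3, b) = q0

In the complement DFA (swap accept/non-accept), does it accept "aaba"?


Trace: q0 -> q2 -> q2 -> q1 -> q0
Final: q0
Original accept: {q1}
Complement: q0 is not in original accept

Yes, complement accepts (original rejects)


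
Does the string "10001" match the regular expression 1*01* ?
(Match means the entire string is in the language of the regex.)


|string| = 5; first = '1'; last = '1'

No, "10001" does not match 1*01*


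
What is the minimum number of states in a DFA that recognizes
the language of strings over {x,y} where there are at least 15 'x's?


States: count = 0, 1, ..., 14, and a final '>= 15' state.
Total: 15 + 1 = 16. Accept = '>= 15' state.

16


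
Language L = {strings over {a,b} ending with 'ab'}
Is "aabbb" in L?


last two symbols = 'bb'

No, "aabbb" is not in L


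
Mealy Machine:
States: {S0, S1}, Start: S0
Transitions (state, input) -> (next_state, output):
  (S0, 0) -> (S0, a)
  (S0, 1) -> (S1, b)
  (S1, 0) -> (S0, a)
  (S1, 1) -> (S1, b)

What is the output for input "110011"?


Step-by-step:
  (S0, 1) -> (S1, b)
  (S1, 1) -> (S1, b)
  (S1, 0) -> (S0, a)
  (S0, 0) -> (S0, a)
  (S0, 1) -> (S1, b)
  (S1, 1) -> (S1, b)

"bbaabb"


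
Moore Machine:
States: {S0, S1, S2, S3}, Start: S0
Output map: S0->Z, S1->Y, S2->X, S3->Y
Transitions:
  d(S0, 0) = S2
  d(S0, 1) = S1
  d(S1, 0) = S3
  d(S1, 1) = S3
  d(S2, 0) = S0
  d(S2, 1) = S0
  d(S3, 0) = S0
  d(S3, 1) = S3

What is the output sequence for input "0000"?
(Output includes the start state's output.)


Start: S0 (output Z)
  --0--> S2 (output X)
  --0--> S0 (output Z)
  --0--> S2 (output X)
  --0--> S0 (output Z)

"ZXZXZ"


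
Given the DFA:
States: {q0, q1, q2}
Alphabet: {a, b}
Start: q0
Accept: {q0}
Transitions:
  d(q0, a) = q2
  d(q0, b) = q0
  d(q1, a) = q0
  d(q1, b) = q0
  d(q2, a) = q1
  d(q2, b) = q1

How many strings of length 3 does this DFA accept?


Enumerating all length-3 strings:
  "aaa" -> q0 [accept]
  "aab" -> q0 [accept]
  "aba" -> q0 [accept]
  "abb" -> q0 [accept]
  "baa" -> q1 [reject]
  "bab" -> q1 [reject]
  "bba" -> q2 [reject]
  "bbb" -> q0 [accept]

5 out of 8


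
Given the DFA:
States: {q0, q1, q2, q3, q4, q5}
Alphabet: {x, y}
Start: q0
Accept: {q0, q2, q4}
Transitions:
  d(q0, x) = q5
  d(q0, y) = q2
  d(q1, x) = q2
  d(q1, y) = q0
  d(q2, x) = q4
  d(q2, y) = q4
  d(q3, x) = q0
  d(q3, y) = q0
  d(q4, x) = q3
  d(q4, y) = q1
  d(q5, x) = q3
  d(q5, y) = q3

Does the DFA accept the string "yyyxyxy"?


Trace: q0 -> q2 -> q4 -> q1 -> q2 -> q4 -> q3 -> q0
Final state: q0
Accept states: {q0, q2, q4}

Yes, accepted (final state q0 is an accept state)


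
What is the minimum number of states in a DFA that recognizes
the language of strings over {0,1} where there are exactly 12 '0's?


States: count = 0, 1, ..., 12 (that's 13 states), plus a dead state for count > 12.
Total: 13 + 1 = 14. Accept = count-12 state.

14


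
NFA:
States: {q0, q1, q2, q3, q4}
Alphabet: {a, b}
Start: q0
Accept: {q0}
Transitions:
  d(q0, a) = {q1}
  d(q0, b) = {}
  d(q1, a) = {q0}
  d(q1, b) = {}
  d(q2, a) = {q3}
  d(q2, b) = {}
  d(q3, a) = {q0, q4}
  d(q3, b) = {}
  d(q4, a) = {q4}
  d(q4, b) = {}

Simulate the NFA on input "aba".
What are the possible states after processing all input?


Start: {q0}
  --a--> {q1}
  --b--> {}
  --a--> {}

{} (empty set, no valid transitions)


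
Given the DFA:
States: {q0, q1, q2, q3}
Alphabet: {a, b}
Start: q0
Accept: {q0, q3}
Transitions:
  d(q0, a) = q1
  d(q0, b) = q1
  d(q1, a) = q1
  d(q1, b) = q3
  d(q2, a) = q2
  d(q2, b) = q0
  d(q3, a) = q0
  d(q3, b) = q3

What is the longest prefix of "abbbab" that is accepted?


Run the DFA, marking each prefix where the state is accepting:
  "" -> q0 [accept]
  "a" -> q1 [reject]
  "ab" -> q3 [accept]
  "abb" -> q3 [accept]
  "abbb" -> q3 [accept]
  "abbba" -> q0 [accept]
  "abbbab" -> q1 [reject]

"abbba"


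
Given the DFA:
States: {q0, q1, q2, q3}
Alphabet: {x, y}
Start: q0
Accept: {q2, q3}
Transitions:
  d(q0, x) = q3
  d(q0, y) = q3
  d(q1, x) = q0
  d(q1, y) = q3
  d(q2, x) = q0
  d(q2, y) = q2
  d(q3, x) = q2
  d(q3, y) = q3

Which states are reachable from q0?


BFS from q0:
  layer 0: {q0}
  layer 1: {q3}
  layer 2: {q2}

{q0, q2, q3}


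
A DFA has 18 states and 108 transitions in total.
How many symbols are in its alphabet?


Each state has exactly one transition per symbol.
|alphabet| = transitions / states = 108 / 18 = 6

6


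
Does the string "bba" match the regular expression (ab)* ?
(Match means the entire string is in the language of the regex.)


|string| = 3; first = 'b'; last = 'a'

No, "bba" does not match (ab)*


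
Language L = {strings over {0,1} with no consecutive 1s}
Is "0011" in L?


'11' occurs at index 2

No, "0011" is not in L


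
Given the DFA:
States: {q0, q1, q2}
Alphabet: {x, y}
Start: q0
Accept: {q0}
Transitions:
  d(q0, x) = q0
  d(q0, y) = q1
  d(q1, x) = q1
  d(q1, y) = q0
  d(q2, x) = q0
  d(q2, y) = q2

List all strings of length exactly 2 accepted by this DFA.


All strings of length 2: 4 total
Accepted: 2

"xx", "yy"


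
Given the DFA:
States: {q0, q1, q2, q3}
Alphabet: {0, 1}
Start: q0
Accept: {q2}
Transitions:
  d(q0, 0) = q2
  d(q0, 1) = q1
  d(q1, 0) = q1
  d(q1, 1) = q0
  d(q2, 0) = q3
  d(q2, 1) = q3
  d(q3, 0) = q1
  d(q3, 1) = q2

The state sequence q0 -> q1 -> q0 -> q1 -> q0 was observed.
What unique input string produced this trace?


Trace back each transition to find the symbol:
  q0 --[1]--> q1
  q1 --[1]--> q0
  q0 --[1]--> q1
  q1 --[1]--> q0

"1111"


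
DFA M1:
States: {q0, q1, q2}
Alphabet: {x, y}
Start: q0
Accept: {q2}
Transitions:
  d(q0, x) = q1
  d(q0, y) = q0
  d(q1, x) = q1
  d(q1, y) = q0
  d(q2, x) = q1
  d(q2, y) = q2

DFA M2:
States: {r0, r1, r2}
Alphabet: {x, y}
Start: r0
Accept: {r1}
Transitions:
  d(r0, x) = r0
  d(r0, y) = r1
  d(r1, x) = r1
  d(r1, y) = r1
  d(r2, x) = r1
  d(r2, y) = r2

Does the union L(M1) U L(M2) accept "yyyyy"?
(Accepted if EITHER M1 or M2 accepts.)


M1: final=q0 accepted=False
M2: final=r1 accepted=True

Yes, union accepts


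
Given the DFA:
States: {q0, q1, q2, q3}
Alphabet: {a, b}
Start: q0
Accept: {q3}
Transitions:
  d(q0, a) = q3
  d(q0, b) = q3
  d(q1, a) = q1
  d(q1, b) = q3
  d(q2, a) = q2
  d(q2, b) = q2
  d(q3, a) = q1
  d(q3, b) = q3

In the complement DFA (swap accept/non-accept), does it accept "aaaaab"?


Trace: q0 -> q3 -> q1 -> q1 -> q1 -> q1 -> q3
Final: q3
Original accept: {q3}
Complement: q3 is in original accept

No, complement rejects (original accepts)


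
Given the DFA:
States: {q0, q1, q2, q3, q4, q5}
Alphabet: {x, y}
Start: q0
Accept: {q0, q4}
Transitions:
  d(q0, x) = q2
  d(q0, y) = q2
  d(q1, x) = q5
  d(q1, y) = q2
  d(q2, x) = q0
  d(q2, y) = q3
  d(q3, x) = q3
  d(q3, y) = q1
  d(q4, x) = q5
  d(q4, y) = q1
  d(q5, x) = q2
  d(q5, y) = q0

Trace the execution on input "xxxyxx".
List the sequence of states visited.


Input: xxxyxx
d(q0, x) = q2
d(q2, x) = q0
d(q0, x) = q2
d(q2, y) = q3
d(q3, x) = q3
d(q3, x) = q3


q0 -> q2 -> q0 -> q2 -> q3 -> q3 -> q3


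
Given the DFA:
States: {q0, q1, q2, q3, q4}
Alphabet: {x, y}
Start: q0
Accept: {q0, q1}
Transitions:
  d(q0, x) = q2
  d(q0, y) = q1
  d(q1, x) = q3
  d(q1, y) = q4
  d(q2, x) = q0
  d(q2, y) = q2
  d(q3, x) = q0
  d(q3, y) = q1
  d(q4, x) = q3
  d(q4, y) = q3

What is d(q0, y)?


Looking up transition d(q0, y)

q1


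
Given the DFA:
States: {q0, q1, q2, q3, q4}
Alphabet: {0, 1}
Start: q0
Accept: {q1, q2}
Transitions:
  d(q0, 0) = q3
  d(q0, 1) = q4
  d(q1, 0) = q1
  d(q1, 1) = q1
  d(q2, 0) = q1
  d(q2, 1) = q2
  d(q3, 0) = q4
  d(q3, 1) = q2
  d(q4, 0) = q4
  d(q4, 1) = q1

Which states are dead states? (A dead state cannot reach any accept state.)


Forward reachability from each state:
  q0 -> reaches accept state q1 (live)
  q1 -> reaches accept state q1 (live)
  q2 -> reaches accept state q1 (live)
  q3 -> reaches accept state q1 (live)
  q4 -> reaches accept state q1 (live)

None (all states can reach an accept state)


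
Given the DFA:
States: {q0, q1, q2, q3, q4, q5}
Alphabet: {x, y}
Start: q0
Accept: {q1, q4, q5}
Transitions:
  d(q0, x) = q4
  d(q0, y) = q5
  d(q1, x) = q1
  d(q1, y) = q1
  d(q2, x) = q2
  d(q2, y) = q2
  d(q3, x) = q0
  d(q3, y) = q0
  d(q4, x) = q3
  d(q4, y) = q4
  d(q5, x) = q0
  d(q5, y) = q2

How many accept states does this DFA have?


Accept states listed: {q1, q4, q5}
Counting: q1(1) q4(2) q5(3)

3


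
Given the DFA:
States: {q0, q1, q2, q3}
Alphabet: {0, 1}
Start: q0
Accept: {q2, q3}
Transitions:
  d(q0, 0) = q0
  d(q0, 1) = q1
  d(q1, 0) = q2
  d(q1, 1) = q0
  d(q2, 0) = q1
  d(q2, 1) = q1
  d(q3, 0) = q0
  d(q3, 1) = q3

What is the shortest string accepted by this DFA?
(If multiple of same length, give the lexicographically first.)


BFS by string length (lex-first path to each state shown):
  len 0: q0<-""
  len 1: q0<-"0", q1<-"1"
  len 2: q0<-"00", q1<-"01", q2<-"10"
Found accept state at length 2.

"10"


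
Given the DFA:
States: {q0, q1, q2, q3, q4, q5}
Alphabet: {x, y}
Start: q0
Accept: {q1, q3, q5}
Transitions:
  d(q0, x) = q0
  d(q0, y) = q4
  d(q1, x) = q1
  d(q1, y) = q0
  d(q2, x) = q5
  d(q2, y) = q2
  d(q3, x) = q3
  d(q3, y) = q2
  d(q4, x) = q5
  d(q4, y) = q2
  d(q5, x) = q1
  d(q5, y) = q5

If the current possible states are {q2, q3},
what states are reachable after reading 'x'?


Apply transition on 'x' from each current state:
  d(q2, x) = q5
  d(q3, x) = q3

{q3, q5}


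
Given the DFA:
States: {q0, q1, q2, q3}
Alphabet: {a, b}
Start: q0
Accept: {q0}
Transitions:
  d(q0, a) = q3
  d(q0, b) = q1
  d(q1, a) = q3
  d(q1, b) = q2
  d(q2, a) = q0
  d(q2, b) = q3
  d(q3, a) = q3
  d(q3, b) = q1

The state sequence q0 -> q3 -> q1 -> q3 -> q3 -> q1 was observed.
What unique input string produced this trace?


Trace back each transition to find the symbol:
  q0 --[a]--> q3
  q3 --[b]--> q1
  q1 --[a]--> q3
  q3 --[a]--> q3
  q3 --[b]--> q1

"abaab"


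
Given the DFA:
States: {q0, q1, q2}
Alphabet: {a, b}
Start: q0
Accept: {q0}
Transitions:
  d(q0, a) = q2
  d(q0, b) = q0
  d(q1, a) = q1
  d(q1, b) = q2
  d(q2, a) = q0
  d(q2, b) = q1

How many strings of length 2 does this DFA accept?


Enumerating all length-2 strings:
  "aa" -> q0 [accept]
  "ab" -> q1 [reject]
  "ba" -> q2 [reject]
  "bb" -> q0 [accept]

2 out of 4


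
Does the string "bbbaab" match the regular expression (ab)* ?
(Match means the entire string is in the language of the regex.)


|string| = 6; first = 'b'; last = 'b'

No, "bbbaab" does not match (ab)*


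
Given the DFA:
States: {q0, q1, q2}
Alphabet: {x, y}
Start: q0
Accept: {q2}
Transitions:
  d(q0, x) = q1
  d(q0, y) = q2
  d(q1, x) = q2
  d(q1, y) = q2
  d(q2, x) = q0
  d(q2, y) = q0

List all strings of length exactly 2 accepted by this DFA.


All strings of length 2: 4 total
Accepted: 2

"xx", "xy"


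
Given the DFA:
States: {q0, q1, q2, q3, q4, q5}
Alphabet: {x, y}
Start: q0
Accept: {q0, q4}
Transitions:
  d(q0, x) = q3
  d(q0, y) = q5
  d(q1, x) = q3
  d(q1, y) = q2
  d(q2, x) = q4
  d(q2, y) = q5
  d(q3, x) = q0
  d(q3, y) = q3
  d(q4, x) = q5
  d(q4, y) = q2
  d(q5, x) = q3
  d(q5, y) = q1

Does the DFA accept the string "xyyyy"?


Trace: q0 -> q3 -> q3 -> q3 -> q3 -> q3
Final state: q3
Accept states: {q0, q4}

No, rejected (final state q3 is not an accept state)


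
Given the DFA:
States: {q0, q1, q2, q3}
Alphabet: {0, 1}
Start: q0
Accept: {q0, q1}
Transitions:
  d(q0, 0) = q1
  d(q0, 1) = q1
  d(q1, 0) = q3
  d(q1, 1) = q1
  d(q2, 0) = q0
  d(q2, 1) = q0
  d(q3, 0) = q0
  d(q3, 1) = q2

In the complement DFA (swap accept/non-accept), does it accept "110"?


Trace: q0 -> q1 -> q1 -> q3
Final: q3
Original accept: {q0, q1}
Complement: q3 is not in original accept

Yes, complement accepts (original rejects)


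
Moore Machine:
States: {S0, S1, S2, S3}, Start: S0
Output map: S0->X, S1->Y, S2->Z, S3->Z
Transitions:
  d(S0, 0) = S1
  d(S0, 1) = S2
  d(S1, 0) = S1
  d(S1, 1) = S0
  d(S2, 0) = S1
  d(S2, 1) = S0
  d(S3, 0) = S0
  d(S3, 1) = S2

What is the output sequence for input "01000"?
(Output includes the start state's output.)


Start: S0 (output X)
  --0--> S1 (output Y)
  --1--> S0 (output X)
  --0--> S1 (output Y)
  --0--> S1 (output Y)
  --0--> S1 (output Y)

"XYXYYY"


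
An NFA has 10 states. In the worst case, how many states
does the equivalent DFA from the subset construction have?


Subset construction: one DFA state per subset of NFA states.
2^10 = 1024

1024


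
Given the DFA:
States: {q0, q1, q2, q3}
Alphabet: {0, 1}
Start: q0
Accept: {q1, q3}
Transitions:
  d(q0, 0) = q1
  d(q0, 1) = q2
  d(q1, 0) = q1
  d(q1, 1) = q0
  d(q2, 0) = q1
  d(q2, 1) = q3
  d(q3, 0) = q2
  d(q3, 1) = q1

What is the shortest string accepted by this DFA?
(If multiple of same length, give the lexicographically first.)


BFS by string length (lex-first path to each state shown):
  len 0: q0<-""
  len 1: q1<-"0", q2<-"1"
Found accept state at length 1.

"0"


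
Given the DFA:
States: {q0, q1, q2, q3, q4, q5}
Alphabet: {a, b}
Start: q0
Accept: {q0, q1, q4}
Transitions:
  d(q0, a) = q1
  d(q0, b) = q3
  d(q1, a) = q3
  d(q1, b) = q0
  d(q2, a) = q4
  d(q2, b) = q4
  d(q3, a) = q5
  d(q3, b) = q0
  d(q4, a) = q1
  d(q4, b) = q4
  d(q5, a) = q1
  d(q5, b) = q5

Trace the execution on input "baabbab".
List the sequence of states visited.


Input: baabbab
d(q0, b) = q3
d(q3, a) = q5
d(q5, a) = q1
d(q1, b) = q0
d(q0, b) = q3
d(q3, a) = q5
d(q5, b) = q5


q0 -> q3 -> q5 -> q1 -> q0 -> q3 -> q5 -> q5


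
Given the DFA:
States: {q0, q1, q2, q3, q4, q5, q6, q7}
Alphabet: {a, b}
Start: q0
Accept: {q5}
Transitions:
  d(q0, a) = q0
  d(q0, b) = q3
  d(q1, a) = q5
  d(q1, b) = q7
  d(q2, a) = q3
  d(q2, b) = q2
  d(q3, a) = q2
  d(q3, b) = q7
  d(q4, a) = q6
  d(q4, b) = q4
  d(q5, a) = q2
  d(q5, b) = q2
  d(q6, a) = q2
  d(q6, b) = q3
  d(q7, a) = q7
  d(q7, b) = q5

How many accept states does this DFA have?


Accept states listed: {q5}
Counting: q5(1)

1


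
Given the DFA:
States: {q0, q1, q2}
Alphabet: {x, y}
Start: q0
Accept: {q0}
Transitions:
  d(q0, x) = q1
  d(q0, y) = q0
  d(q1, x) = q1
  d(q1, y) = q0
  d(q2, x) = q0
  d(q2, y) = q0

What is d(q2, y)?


Looking up transition d(q2, y)

q0


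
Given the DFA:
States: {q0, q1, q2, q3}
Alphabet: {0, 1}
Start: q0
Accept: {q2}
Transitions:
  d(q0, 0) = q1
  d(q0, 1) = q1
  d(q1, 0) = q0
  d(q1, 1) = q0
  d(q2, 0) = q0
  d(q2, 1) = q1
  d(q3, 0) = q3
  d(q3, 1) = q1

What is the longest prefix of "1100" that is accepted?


Run the DFA, marking each prefix where the state is accepting:
  "" -> q0 [reject]
  "1" -> q1 [reject]
  "11" -> q0 [reject]
  "110" -> q1 [reject]
  "1100" -> q0 [reject]

No prefix is accepted


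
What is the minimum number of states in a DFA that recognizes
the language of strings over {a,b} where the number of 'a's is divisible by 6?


States track (count of 'a') mod 6.
Need 6 states: one per remainder 0..5; accept = remainder 0.

6


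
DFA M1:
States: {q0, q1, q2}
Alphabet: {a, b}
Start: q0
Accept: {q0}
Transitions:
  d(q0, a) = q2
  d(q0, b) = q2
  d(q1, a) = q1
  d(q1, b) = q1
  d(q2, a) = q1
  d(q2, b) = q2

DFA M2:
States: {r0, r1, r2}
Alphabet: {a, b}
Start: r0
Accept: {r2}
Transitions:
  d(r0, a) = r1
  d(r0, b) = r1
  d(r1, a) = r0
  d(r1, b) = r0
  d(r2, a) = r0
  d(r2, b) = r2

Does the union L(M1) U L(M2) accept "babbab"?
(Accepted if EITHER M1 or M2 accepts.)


M1: final=q1 accepted=False
M2: final=r0 accepted=False

No, union rejects (neither accepts)


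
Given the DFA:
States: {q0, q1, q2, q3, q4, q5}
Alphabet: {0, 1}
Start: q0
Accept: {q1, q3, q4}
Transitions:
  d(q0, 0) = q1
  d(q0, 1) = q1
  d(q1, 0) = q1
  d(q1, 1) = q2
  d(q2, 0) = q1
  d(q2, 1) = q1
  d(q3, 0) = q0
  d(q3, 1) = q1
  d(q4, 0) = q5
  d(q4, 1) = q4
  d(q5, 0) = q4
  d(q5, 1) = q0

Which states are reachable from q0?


BFS from q0:
  layer 0: {q0}
  layer 1: {q1}
  layer 2: {q2}

{q0, q1, q2}


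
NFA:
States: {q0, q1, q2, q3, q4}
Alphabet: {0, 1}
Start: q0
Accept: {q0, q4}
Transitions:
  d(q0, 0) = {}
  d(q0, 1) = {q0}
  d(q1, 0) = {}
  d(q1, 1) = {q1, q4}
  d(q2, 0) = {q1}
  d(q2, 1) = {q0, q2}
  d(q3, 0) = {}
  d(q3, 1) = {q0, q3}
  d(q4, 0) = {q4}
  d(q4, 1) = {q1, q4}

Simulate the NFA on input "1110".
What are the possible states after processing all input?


Start: {q0}
  --1--> {q0}
  --1--> {q0}
  --1--> {q0}
  --0--> {}

{} (empty set, no valid transitions)


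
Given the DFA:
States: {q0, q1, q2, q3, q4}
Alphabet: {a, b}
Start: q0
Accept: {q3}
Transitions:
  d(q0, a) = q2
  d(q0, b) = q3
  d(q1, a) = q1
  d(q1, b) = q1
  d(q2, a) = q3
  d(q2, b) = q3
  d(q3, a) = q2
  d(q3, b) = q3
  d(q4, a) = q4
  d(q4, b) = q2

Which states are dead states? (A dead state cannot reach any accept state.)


Forward reachability from each state:
  q0 -> reaches accept state q3 (live)
  q1 -> reaches {q1}, no accept state (dead)
  q2 -> reaches accept state q3 (live)
  q3 -> reaches accept state q3 (live)
  q4 -> reaches accept state q3 (live)

{q1}


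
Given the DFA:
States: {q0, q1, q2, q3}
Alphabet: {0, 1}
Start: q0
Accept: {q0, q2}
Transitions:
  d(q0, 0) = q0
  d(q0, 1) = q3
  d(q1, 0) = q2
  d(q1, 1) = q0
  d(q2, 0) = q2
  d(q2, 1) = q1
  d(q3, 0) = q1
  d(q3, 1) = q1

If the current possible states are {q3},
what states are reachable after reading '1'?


Apply transition on '1' from each current state:
  d(q3, 1) = q1

{q1}


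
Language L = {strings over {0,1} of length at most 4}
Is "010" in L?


length = 3

Yes, "010" is in L


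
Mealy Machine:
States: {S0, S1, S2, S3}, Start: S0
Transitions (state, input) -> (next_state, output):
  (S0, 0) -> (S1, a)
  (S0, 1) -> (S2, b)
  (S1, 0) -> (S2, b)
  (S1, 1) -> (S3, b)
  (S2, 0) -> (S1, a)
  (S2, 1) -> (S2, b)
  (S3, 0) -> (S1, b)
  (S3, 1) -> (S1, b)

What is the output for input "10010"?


Step-by-step:
  (S0, 1) -> (S2, b)
  (S2, 0) -> (S1, a)
  (S1, 0) -> (S2, b)
  (S2, 1) -> (S2, b)
  (S2, 0) -> (S1, a)

"babba"


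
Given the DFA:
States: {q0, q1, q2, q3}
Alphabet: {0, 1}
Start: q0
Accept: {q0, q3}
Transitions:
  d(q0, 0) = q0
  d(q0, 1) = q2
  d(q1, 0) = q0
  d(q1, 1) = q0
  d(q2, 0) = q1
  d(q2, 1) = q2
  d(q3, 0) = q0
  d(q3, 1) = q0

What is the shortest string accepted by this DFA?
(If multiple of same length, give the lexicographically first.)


BFS by string length (lex-first path to each state shown):
  len 0: q0<-""
Found accept state at length 0.

"" (empty string)


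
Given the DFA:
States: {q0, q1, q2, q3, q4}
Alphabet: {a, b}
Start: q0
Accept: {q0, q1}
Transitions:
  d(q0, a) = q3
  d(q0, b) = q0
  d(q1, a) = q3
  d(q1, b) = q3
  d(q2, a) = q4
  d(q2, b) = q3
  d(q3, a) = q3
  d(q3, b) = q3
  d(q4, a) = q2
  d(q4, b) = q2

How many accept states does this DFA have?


Accept states listed: {q0, q1}
Counting: q0(1) q1(2)

2


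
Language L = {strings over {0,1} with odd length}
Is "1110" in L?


length = 4; 4 mod 2 = 0

No, "1110" is not in L


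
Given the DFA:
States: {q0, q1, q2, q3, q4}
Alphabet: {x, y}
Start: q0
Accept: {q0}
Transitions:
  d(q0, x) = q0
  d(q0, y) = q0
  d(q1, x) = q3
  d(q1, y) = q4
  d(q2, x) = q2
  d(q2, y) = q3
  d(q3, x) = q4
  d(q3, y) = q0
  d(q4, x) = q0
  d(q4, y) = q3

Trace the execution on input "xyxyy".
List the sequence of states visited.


Input: xyxyy
d(q0, x) = q0
d(q0, y) = q0
d(q0, x) = q0
d(q0, y) = q0
d(q0, y) = q0


q0 -> q0 -> q0 -> q0 -> q0 -> q0


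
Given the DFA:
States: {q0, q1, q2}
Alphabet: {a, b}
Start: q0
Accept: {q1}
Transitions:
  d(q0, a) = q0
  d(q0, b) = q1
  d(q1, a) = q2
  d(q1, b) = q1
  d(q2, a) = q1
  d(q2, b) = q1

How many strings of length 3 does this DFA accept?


Enumerating all length-3 strings:
  "aaa" -> q0 [reject]
  "aab" -> q1 [accept]
  "aba" -> q2 [reject]
  "abb" -> q1 [accept]
  "baa" -> q1 [accept]
  "bab" -> q1 [accept]
  "bba" -> q2 [reject]
  "bbb" -> q1 [accept]

5 out of 8


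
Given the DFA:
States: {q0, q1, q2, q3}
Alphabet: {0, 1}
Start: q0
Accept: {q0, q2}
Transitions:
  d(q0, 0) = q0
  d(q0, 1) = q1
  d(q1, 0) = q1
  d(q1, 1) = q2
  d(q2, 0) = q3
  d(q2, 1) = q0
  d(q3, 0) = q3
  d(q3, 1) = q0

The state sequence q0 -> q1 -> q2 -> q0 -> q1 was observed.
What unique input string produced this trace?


Trace back each transition to find the symbol:
  q0 --[1]--> q1
  q1 --[1]--> q2
  q2 --[1]--> q0
  q0 --[1]--> q1

"1111"


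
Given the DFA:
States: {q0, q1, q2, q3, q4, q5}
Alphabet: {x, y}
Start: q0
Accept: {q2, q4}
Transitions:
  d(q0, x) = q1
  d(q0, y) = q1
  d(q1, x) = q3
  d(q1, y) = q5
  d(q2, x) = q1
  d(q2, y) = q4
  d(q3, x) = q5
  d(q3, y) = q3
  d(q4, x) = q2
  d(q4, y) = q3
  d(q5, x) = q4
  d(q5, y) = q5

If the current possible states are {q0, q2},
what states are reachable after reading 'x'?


Apply transition on 'x' from each current state:
  d(q0, x) = q1
  d(q2, x) = q1

{q1}


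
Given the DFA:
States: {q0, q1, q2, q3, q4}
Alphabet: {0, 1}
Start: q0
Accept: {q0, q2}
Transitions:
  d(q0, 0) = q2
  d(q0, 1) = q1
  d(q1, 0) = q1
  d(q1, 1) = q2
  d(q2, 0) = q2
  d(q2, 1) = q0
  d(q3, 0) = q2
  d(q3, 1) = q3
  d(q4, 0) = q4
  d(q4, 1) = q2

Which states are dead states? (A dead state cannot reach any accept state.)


Forward reachability from each state:
  q0 -> reaches accept state q0 (live)
  q1 -> reaches accept state q0 (live)
  q2 -> reaches accept state q0 (live)
  q3 -> reaches accept state q0 (live)
  q4 -> reaches accept state q0 (live)

None (all states can reach an accept state)


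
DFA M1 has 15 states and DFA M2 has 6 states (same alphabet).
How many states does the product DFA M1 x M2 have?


Product construction pairs every M1 state with every M2 state.
15 * 6 = 90

90


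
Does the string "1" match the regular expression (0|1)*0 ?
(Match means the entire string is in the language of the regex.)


|string| = 1; first = '1'; last = '1'

No, "1" does not match (0|1)*0


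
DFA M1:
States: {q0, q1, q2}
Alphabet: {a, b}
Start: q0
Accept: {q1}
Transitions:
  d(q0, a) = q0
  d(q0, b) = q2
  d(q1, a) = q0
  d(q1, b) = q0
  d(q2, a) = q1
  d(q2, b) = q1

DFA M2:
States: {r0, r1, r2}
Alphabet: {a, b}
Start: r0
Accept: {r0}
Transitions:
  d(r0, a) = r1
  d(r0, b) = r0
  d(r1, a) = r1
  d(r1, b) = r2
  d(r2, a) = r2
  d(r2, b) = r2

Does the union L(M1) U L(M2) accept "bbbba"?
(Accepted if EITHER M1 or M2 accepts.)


M1: final=q1 accepted=True
M2: final=r1 accepted=False

Yes, union accepts


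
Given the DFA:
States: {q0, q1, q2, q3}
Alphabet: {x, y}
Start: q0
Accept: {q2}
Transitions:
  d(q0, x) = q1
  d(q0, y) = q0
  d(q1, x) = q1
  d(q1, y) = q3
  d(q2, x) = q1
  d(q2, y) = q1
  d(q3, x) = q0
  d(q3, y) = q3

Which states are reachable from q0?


BFS from q0:
  layer 0: {q0}
  layer 1: {q1}
  layer 2: {q3}

{q0, q1, q3}


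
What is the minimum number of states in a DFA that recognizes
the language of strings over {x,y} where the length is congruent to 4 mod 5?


States track (length) mod 5.
Need 5 states: one per remainder 0..4; accept = remainder 4.

5


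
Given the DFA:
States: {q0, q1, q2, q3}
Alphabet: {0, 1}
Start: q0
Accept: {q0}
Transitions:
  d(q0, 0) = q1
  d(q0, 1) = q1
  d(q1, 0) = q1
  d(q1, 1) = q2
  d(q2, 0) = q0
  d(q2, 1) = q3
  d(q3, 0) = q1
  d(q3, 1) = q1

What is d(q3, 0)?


Looking up transition d(q3, 0)

q1


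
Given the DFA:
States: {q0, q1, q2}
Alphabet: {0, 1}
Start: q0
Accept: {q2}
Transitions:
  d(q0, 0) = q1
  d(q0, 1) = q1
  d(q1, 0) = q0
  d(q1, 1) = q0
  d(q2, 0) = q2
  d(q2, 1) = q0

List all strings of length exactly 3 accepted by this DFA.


All strings of length 3: 8 total
Accepted: 0

None


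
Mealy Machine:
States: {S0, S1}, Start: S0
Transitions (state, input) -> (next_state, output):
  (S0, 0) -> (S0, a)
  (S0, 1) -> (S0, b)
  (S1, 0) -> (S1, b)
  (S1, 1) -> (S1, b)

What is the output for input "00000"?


Step-by-step:
  (S0, 0) -> (S0, a)
  (S0, 0) -> (S0, a)
  (S0, 0) -> (S0, a)
  (S0, 0) -> (S0, a)
  (S0, 0) -> (S0, a)

"aaaaa"


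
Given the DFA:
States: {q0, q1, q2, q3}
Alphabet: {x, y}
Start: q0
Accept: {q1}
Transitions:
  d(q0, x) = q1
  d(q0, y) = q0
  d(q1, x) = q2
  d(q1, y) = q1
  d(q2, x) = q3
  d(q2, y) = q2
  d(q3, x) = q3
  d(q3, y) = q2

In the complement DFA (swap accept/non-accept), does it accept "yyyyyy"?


Trace: q0 -> q0 -> q0 -> q0 -> q0 -> q0 -> q0
Final: q0
Original accept: {q1}
Complement: q0 is not in original accept

Yes, complement accepts (original rejects)


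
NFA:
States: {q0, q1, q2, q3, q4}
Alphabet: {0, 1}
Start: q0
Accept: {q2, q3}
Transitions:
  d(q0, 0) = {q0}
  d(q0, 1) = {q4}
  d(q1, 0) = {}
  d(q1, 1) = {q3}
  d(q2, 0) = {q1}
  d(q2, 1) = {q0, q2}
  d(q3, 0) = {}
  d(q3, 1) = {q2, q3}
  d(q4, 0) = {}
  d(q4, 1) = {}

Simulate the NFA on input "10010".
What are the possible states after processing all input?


Start: {q0}
  --1--> {q4}
  --0--> {}
  --0--> {}
  --1--> {}
  --0--> {}

{} (empty set, no valid transitions)


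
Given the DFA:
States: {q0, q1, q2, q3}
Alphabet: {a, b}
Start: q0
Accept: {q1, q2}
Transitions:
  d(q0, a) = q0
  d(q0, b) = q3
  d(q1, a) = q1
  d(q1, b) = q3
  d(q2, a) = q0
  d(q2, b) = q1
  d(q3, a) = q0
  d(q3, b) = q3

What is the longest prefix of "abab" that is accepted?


Run the DFA, marking each prefix where the state is accepting:
  "" -> q0 [reject]
  "a" -> q0 [reject]
  "ab" -> q3 [reject]
  "aba" -> q0 [reject]
  "abab" -> q3 [reject]

No prefix is accepted


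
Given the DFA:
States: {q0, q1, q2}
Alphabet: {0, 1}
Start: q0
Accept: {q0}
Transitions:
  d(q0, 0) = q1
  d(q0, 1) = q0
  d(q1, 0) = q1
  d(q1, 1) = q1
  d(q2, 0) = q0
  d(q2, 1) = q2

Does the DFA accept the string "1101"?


Trace: q0 -> q0 -> q0 -> q1 -> q1
Final state: q1
Accept states: {q0}

No, rejected (final state q1 is not an accept state)


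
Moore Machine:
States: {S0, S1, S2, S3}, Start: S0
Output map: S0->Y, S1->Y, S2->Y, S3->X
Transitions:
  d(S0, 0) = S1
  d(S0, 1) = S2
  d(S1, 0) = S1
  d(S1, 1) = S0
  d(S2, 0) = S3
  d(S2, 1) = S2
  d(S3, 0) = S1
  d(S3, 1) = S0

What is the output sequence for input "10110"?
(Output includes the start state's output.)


Start: S0 (output Y)
  --1--> S2 (output Y)
  --0--> S3 (output X)
  --1--> S0 (output Y)
  --1--> S2 (output Y)
  --0--> S3 (output X)

"YYXYYX"


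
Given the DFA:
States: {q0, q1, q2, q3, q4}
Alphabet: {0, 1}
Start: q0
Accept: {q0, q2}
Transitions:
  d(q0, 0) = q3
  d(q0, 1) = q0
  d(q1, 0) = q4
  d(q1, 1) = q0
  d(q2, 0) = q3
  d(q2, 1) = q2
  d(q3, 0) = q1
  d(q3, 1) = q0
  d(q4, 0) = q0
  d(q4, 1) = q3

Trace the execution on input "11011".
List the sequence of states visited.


Input: 11011
d(q0, 1) = q0
d(q0, 1) = q0
d(q0, 0) = q3
d(q3, 1) = q0
d(q0, 1) = q0


q0 -> q0 -> q0 -> q3 -> q0 -> q0


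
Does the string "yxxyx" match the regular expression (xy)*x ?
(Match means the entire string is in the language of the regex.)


|string| = 5; first = 'y'; last = 'x'

No, "yxxyx" does not match (xy)*x


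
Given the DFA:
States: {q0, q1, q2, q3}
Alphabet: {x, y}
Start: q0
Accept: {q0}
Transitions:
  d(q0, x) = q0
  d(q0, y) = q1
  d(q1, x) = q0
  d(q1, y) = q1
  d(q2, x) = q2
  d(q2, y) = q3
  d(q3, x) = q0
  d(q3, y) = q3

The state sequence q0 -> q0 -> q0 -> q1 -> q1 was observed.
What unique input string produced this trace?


Trace back each transition to find the symbol:
  q0 --[x]--> q0
  q0 --[x]--> q0
  q0 --[y]--> q1
  q1 --[y]--> q1

"xxyy"


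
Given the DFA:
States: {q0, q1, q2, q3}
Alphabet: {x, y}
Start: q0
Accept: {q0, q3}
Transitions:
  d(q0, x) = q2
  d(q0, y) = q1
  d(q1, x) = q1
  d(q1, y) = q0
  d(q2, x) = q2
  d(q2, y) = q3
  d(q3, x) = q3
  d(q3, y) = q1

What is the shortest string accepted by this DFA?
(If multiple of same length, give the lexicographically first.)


BFS by string length (lex-first path to each state shown):
  len 0: q0<-""
Found accept state at length 0.

"" (empty string)


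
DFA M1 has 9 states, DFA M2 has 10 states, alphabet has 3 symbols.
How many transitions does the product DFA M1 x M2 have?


Product DFA has 9 * 10 = 90 states.
Each has 3 transitions: 90 * 3 = 270

270


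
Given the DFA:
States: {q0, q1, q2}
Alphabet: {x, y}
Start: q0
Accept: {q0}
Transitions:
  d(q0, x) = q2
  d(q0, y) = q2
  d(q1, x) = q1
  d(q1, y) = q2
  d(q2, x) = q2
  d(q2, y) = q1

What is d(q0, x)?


Looking up transition d(q0, x)

q2


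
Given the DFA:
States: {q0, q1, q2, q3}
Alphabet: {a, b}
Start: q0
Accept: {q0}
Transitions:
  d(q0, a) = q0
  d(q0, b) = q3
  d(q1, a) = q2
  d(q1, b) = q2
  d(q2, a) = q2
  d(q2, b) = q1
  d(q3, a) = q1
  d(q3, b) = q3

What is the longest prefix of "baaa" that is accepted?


Run the DFA, marking each prefix where the state is accepting:
  "" -> q0 [accept]
  "b" -> q3 [reject]
  "ba" -> q1 [reject]
  "baa" -> q2 [reject]
  "baaa" -> q2 [reject]

""


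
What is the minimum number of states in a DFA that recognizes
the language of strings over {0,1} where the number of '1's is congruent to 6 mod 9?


States track (count of '1') mod 9.
Need 9 states: one per remainder 0..8; accept = remainder 6.

9


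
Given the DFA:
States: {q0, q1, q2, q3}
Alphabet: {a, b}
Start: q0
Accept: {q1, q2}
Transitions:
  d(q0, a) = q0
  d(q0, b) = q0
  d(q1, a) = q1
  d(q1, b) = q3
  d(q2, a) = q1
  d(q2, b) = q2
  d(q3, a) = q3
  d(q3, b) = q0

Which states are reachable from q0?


BFS from q0:
  layer 0: {q0}

{q0}


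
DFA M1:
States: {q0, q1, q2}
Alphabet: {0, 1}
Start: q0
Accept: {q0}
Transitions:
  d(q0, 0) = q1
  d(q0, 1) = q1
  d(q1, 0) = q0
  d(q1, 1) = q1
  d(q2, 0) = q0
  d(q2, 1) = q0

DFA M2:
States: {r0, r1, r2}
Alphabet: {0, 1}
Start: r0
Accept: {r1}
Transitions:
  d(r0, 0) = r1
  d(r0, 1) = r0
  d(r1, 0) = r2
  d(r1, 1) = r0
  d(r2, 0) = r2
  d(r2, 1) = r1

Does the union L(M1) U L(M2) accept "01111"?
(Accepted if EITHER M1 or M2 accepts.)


M1: final=q1 accepted=False
M2: final=r0 accepted=False

No, union rejects (neither accepts)


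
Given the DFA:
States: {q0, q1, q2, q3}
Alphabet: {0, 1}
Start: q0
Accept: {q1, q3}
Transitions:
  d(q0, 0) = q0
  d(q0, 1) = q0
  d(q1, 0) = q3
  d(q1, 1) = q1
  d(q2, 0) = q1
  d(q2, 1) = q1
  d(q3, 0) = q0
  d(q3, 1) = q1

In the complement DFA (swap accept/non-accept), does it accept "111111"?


Trace: q0 -> q0 -> q0 -> q0 -> q0 -> q0 -> q0
Final: q0
Original accept: {q1, q3}
Complement: q0 is not in original accept

Yes, complement accepts (original rejects)


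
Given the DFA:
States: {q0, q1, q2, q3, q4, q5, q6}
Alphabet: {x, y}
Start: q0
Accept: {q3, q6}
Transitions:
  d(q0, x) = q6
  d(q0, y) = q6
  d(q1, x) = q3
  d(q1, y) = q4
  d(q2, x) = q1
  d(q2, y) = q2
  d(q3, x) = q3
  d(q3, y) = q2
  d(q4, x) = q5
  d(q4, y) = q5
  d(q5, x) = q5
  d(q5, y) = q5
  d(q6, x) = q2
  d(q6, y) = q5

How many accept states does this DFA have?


Accept states listed: {q3, q6}
Counting: q3(1) q6(2)

2


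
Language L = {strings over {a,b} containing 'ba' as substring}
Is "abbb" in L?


'ba' does not occur

No, "abbb" is not in L


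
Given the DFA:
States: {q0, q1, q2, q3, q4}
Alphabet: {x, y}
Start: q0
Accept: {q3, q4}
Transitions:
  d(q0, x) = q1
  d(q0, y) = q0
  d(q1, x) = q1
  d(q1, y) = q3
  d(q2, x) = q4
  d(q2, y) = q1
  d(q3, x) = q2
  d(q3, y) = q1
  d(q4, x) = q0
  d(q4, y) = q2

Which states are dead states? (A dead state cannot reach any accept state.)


Forward reachability from each state:
  q0 -> reaches accept state q3 (live)
  q1 -> reaches accept state q3 (live)
  q2 -> reaches accept state q3 (live)
  q3 -> reaches accept state q3 (live)
  q4 -> reaches accept state q3 (live)

None (all states can reach an accept state)


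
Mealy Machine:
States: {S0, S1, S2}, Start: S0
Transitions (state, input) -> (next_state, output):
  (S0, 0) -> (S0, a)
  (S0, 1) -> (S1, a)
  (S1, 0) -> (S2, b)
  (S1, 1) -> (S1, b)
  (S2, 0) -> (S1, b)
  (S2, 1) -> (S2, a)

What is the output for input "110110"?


Step-by-step:
  (S0, 1) -> (S1, a)
  (S1, 1) -> (S1, b)
  (S1, 0) -> (S2, b)
  (S2, 1) -> (S2, a)
  (S2, 1) -> (S2, a)
  (S2, 0) -> (S1, b)

"abbaab"


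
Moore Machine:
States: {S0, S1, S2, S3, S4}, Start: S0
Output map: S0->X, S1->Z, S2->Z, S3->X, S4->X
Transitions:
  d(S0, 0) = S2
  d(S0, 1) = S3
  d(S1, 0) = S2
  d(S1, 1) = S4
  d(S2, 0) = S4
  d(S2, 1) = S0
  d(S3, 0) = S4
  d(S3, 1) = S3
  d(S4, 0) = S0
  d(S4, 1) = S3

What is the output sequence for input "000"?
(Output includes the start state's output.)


Start: S0 (output X)
  --0--> S2 (output Z)
  --0--> S4 (output X)
  --0--> S0 (output X)

"XZXX"


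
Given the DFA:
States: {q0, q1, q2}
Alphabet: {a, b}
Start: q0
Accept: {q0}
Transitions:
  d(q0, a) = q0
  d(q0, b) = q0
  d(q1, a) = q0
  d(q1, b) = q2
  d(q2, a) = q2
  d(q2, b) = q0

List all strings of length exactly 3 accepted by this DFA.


All strings of length 3: 8 total
Accepted: 8

"aaa", "aab", "aba", "abb", "baa", "bab", "bba", "bbb"
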